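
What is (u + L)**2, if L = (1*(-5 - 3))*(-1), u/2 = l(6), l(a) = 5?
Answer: 324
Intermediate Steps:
u = 10 (u = 2*5 = 10)
L = 8 (L = (1*(-8))*(-1) = -8*(-1) = 8)
(u + L)**2 = (10 + 8)**2 = 18**2 = 324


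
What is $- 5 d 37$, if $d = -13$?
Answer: $2405$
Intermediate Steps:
$- 5 d 37 = \left(-5\right) \left(-13\right) 37 = 65 \cdot 37 = 2405$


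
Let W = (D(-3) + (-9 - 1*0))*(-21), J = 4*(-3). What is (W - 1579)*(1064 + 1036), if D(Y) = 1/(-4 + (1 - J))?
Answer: -2923900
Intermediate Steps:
J = -12
D(Y) = 1/9 (D(Y) = 1/(-4 + (1 - 1*(-12))) = 1/(-4 + (1 + 12)) = 1/(-4 + 13) = 1/9)
W = 560/3 (W = (1/9 + (-9 - 1*0))*(-21) = (1/9 + (-9 + 0))*(-21) = (1/9 - 9)*(-21) = -80/9*(-21) = 560/3 ≈ 186.67)
(W - 1579)*(1064 + 1036) = (560/3 - 1579)*(1064 + 1036) = -4177/3*2100 = -2923900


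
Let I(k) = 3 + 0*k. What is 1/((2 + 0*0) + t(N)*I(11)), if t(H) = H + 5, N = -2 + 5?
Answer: 1/26 ≈ 0.038462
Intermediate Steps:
I(k) = 3 (I(k) = 3 + 0 = 3)
N = 3
t(H) = 5 + H
1/((2 + 0*0) + t(N)*I(11)) = 1/((2 + 0*0) + (5 + 3)*3) = 1/((2 + 0) + 8*3) = 1/(2 + 24) = 1/26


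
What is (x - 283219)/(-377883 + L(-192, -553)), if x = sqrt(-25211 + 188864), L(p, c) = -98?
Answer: 283219/377981 - sqrt(163653)/377981 ≈ 0.74822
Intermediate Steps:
x = sqrt(163653) ≈ 404.54
(x - 283219)/(-377883 + L(-192, -553)) = (sqrt(163653) - 283219)/(-377883 - 98) = (-283219 + sqrt(163653))/(-377981) = (-283219 + sqrt(163653))*(-1/377981) = 283219/377981 - sqrt(163653)/377981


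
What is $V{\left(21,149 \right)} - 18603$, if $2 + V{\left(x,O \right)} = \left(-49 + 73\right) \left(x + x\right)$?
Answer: $-17597$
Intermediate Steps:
$V{\left(x,O \right)} = -2 + 48 x$ ($V{\left(x,O \right)} = -2 + \left(-49 + 73\right) \left(x + x\right) = -2 + 24 \cdot 2 x = -2 + 48 x$)
$V{\left(21,149 \right)} - 18603 = \left(-2 + 48 \cdot 21\right) - 18603 = \left(-2 + 1008\right) - 18603 = 1006 - 18603 = -17597$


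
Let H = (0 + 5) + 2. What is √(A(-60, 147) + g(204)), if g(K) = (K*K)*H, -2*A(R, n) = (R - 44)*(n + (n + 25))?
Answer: 10*√3079 ≈ 554.89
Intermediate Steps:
A(R, n) = -(-44 + R)*(25 + 2*n)/2 (A(R, n) = -(R - 44)*(n + (n + 25))/2 = -(-44 + R)*(n + (25 + n))/2 = -(-44 + R)*(25 + 2*n)/2)
H = 7 (H = 5 + 2 = 7)
g(K) = 7*K² (g(K) = (K*K)*7 = K²*7 = 7*K²)
√(A(-60, 147) + g(204)) = √((550 + 44*147 - 25/2*(-60) - 1*(-60)*147) + 7*204²) = √((550 + 6468 + 750 + 8820) + 7*41616) = √(16588 + 291312) = √307900 = 10*√3079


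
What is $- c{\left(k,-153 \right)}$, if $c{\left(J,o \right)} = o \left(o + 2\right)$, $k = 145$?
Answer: $-23103$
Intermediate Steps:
$c{\left(J,o \right)} = o \left(2 + o\right)$
$- c{\left(k,-153 \right)} = - \left(-153\right) \left(2 - 153\right) = - \left(-153\right) \left(-151\right) = \left(-1\right) 23103 = -23103$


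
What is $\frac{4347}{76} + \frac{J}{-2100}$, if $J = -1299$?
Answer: $\frac{192238}{3325} \approx 57.816$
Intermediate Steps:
$\frac{4347}{76} + \frac{J}{-2100} = \frac{4347}{76} - \frac{1299}{-2100} = 4347 \cdot \frac{1}{76} - - \frac{433}{700} = \frac{4347}{76} + \frac{433}{700} = \frac{192238}{3325}$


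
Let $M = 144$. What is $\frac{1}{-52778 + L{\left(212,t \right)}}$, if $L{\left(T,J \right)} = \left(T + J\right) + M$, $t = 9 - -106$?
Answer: $- \frac{1}{52307} \approx -1.9118 \cdot 10^{-5}$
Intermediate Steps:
$t = 115$ ($t = 9 + 106 = 115$)
$L{\left(T,J \right)} = 144 + J + T$ ($L{\left(T,J \right)} = \left(T + J\right) + 144 = \left(J + T\right) + 144 = 144 + J + T$)
$\frac{1}{-52778 + L{\left(212,t \right)}} = \frac{1}{-52778 + \left(144 + 115 + 212\right)} = \frac{1}{-52778 + 471} = \frac{1}{-52307} = - \frac{1}{52307}$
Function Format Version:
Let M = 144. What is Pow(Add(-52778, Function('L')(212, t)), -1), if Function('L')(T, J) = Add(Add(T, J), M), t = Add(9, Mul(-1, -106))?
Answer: Rational(-1, 52307) ≈ -1.9118e-5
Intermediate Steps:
t = 115 (t = Add(9, 106) = 115)
Function('L')(T, J) = Add(144, J, T) (Function('L')(T, J) = Add(Add(T, J), 144) = Add(Add(J, T), 144) = Add(144, J, T))
Pow(Add(-52778, Function('L')(212, t)), -1) = Pow(Add(-52778, Add(144, 115, 212)), -1) = Pow(Add(-52778, 471), -1) = Pow(-52307, -1) = Rational(-1, 52307)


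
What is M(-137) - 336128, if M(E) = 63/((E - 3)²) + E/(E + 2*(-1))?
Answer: -130820632749/389200 ≈ -3.3613e+5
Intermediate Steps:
M(E) = 63/(-3 + E)² + E/(-2 + E) (M(E) = 63/((-3 + E)²) + E/(E - 2) = 63/(-3 + E)² + E/(-2 + E))
M(-137) - 336128 = (-126 + 63*(-137) - 137*(-3 - 137)²)/((-3 - 137)²*(-2 - 137)) - 336128 = (-126 - 8631 - 137*(-140)²)/((-140)²*(-139)) - 336128 = (1/19600)*(-1/139)*(-126 - 8631 - 137*19600) - 336128 = (1/19600)*(-1/139)*(-126 - 8631 - 2685200) - 336128 = (1/19600)*(-1/139)*(-2693957) - 336128 = 384851/389200 - 336128 = -130820632749/389200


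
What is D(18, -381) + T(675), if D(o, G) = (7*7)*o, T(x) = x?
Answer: 1557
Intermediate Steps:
D(o, G) = 49*o
D(18, -381) + T(675) = 49*18 + 675 = 882 + 675 = 1557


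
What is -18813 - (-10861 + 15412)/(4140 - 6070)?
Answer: -36304539/1930 ≈ -18811.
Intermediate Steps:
-18813 - (-10861 + 15412)/(4140 - 6070) = -18813 - 4551/(-1930) = -18813 - 4551*(-1)/1930 = -18813 - 1*(-4551/1930) = -18813 + 4551/1930 = -36304539/1930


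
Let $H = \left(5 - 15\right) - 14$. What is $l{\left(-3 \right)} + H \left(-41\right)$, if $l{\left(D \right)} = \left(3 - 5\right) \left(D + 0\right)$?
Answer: $990$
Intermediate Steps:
$H = -24$ ($H = -10 - 14 = -24$)
$l{\left(D \right)} = - 2 D$
$l{\left(-3 \right)} + H \left(-41\right) = \left(-2\right) \left(-3\right) - -984 = 6 + 984 = 990$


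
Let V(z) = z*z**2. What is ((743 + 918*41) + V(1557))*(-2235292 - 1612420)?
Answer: -14523550913658688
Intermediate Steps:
V(z) = z**3
((743 + 918*41) + V(1557))*(-2235292 - 1612420) = ((743 + 918*41) + 1557**3)*(-2235292 - 1612420) = ((743 + 37638) + 3774555693)*(-3847712) = (38381 + 3774555693)*(-3847712) = 3774594074*(-3847712) = -14523550913658688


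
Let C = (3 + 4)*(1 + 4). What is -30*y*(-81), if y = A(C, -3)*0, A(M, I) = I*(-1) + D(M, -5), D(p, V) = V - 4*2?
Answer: 0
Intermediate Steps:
D(p, V) = -8 + V (D(p, V) = V - 8 = -8 + V)
C = 35 (C = 7*5 = 35)
A(M, I) = -13 - I (A(M, I) = I*(-1) + (-8 - 5) = -I - 13 = -13 - I)
y = 0 (y = (-13 - 1*(-3))*0 = (-13 + 3)*0 = -10*0 = 0)
-30*y*(-81) = -30*0*(-81) = 0*(-81) = 0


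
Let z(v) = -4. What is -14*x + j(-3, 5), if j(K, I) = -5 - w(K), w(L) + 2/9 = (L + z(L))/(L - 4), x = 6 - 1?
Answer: -682/9 ≈ -75.778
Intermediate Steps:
x = 5
w(L) = 7/9 (w(L) = -2/9 + (L - 4)/(L - 4) = -2/9 + (-4 + L)/(-4 + L) = -2/9 + 1 = 7/9)
j(K, I) = -52/9 (j(K, I) = -5 - 1*7/9 = -5 - 7/9 = -52/9)
-14*x + j(-3, 5) = -14*5 - 52/9 = -70 - 52/9 = -682/9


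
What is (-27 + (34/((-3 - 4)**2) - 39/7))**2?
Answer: 2439844/2401 ≈ 1016.2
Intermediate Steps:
(-27 + (34/((-3 - 4)**2) - 39/7))**2 = (-27 + (34/((-7)**2) - 39*1/7))**2 = (-27 + (34/49 - 39/7))**2 = (-27 - 239/49)**2 = (-1562/49)**2 = 2439844/2401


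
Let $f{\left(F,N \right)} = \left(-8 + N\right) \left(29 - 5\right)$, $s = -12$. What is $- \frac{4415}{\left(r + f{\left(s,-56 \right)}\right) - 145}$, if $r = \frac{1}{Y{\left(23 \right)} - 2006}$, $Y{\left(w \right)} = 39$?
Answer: $\frac{8684305}{3306528} \approx 2.6264$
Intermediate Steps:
$f{\left(F,N \right)} = -192 + 24 N$ ($f{\left(F,N \right)} = \left(-8 + N\right) 24 = -192 + 24 N$)
$r = - \frac{1}{1967}$ ($r = \frac{1}{39 - 2006} = \frac{1}{-1967} = - \frac{1}{1967} \approx -0.00050839$)
$- \frac{4415}{\left(r + f{\left(s,-56 \right)}\right) - 145} = - \frac{4415}{\left(- \frac{1}{1967} + \left(-192 + 24 \left(-56\right)\right)\right) - 145} = - \frac{4415}{\left(- \frac{1}{1967} - 1536\right) - 145} = - \frac{4415}{- \frac{3021313}{1967} - 145} = - \frac{4415}{- \frac{3306528}{1967}} = \left(-4415\right) \left(- \frac{1967}{3306528}\right) = \frac{8684305}{3306528}$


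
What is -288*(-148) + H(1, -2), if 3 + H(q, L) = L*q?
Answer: 42619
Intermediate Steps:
H(q, L) = -3 + L*q
-288*(-148) + H(1, -2) = -288*(-148) + (-3 - 2*1) = 42624 + (-3 - 2) = 42624 - 5 = 42619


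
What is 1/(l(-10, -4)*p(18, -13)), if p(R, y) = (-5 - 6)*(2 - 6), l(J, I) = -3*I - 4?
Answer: 1/352 ≈ 0.0028409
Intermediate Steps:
l(J, I) = -4 - 3*I
p(R, y) = 44 (p(R, y) = -11*(-4) = 44)
1/(l(-10, -4)*p(18, -13)) = 1/((-4 - 3*(-4))*44) = 1/((-4 + 12)*44) = 1/(8*44) = 1/352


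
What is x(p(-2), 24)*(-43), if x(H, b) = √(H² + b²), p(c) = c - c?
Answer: -1032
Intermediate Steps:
p(c) = 0
x(p(-2), 24)*(-43) = √(0² + 24²)*(-43) = √(0 + 576)*(-43) = √576*(-43) = 24*(-43) = -1032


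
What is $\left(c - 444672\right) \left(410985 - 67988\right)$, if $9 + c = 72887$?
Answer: $-127524226618$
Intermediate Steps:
$c = 72878$ ($c = -9 + 72887 = 72878$)
$\left(c - 444672\right) \left(410985 - 67988\right) = \left(72878 - 444672\right) \left(410985 - 67988\right) = \left(-371794\right) 342997 = -127524226618$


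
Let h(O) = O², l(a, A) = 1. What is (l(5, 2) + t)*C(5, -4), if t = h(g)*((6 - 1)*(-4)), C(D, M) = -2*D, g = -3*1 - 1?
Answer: 3190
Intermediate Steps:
g = -4 (g = -3 - 1 = -4)
t = -320 (t = (-4)²*((6 - 1)*(-4)) = 16*(5*(-4)) = 16*(-20) = -320)
(l(5, 2) + t)*C(5, -4) = (1 - 320)*(-2*5) = -319*(-10) = 3190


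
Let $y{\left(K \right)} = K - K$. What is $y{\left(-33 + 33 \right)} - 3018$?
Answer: $-3018$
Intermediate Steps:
$y{\left(K \right)} = 0$
$y{\left(-33 + 33 \right)} - 3018 = 0 - 3018 = -3018$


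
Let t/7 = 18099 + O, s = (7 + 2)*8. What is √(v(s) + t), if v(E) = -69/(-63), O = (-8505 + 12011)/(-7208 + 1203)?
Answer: √2014684186315290/126105 ≈ 355.94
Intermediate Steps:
O = -3506/6005 (O = 3506/(-6005) = 3506*(-1/6005) = -3506/6005 ≈ -0.58385)
s = 72 (s = 9*8 = 72)
v(E) = 23/21 (v(E) = -69*(-1/63) = 23/21)
t = 760766923/6005 (t = 7*(18099 - 3506/6005) = 7*(108680989/6005) = 760766923/6005 ≈ 1.2669e+5)
√(v(s) + t) = √(23/21 + 760766923/6005) = √(15976243498/126105) = √2014684186315290/126105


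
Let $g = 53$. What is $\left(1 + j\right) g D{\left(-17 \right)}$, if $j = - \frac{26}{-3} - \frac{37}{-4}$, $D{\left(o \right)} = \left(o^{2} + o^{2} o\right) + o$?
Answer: $- \frac{18611957}{4} \approx -4.653 \cdot 10^{6}$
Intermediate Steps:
$D{\left(o \right)} = o + o^{2} + o^{3}$ ($D{\left(o \right)} = \left(o^{2} + o^{3}\right) + o = o + o^{2} + o^{3}$)
$j = \frac{215}{12}$ ($j = \left(-26\right) \left(- \frac{1}{3}\right) - - \frac{37}{4} = \frac{26}{3} + \frac{37}{4} = \frac{215}{12} \approx 17.917$)
$\left(1 + j\right) g D{\left(-17 \right)} = \left(1 + \frac{215}{12}\right) 53 \left(- 17 \left(1 - 17 + \left(-17\right)^{2}\right)\right) = \frac{227}{12} \cdot 53 \left(- 17 \left(1 - 17 + 289\right)\right) = \frac{12031 \left(\left(-17\right) 273\right)}{12} = \frac{12031}{12} \left(-4641\right) = - \frac{18611957}{4}$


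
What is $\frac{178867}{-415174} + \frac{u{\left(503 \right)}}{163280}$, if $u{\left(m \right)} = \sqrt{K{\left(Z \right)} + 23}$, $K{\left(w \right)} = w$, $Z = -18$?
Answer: $- \frac{178867}{415174} + \frac{\sqrt{5}}{163280} \approx -0.43081$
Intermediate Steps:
$u{\left(m \right)} = \sqrt{5}$ ($u{\left(m \right)} = \sqrt{-18 + 23} = \sqrt{5}$)
$\frac{178867}{-415174} + \frac{u{\left(503 \right)}}{163280} = \frac{178867}{-415174} + \frac{\sqrt{5}}{163280} = 178867 \left(- \frac{1}{415174}\right) + \sqrt{5} \cdot \frac{1}{163280} = - \frac{178867}{415174} + \frac{\sqrt{5}}{163280}$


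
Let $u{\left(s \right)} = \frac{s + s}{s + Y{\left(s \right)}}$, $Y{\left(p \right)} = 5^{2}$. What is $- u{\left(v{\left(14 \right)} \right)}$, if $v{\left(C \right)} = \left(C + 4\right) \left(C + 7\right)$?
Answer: $- \frac{756}{403} \approx -1.8759$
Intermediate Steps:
$Y{\left(p \right)} = 25$
$v{\left(C \right)} = \left(4 + C\right) \left(7 + C\right)$
$u{\left(s \right)} = \frac{2 s}{25 + s}$ ($u{\left(s \right)} = \frac{s + s}{s + 25} = \frac{2 s}{25 + s}$)
$- u{\left(v{\left(14 \right)} \right)} = - \frac{2 \left(28 + 14^{2} + 11 \cdot 14\right)}{25 + \left(28 + 14^{2} + 11 \cdot 14\right)} = - \frac{2 \left(28 + 196 + 154\right)}{25 + \left(28 + 196 + 154\right)} = - \frac{2 \cdot 378}{25 + 378} = - \frac{2 \cdot 378}{403} = \left(-1\right) \frac{756}{403} = - \frac{756}{403}$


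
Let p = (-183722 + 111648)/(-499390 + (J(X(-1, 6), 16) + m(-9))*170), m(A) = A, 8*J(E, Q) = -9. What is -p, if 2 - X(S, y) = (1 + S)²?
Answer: -288296/2004445 ≈ -0.14383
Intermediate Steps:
X(S, y) = 2 - (1 + S)²
J(E, Q) = -9/8 (J(E, Q) = (⅛)*(-9) = -9/8)
p = 288296/2004445 (p = (-183722 + 111648)/(-499390 + (-9/8 - 9)*170) = -72074/(-499390 - 81/8*170) = -72074/(-499390 - 6885/4) = -72074/(-2004445/4) = -72074*(-4/2004445) = 288296/2004445 ≈ 0.14383)
-p = -1*288296/2004445 = -288296/2004445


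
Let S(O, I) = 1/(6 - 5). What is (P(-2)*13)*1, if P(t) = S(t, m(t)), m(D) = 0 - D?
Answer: 13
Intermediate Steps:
m(D) = -D
S(O, I) = 1 (S(O, I) = 1/1 = 1)
P(t) = 1
(P(-2)*13)*1 = (1*13)*1 = 13*1 = 13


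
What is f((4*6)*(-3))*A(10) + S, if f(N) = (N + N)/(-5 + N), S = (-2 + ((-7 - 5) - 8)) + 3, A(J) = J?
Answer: -23/77 ≈ -0.29870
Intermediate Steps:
S = -19 (S = (-2 + (-12 - 8)) + 3 = (-2 - 20) + 3 = -22 + 3 = -19)
f(N) = 2*N/(-5 + N) (f(N) = (2*N)/(-5 + N) = 2*N/(-5 + N))
f((4*6)*(-3))*A(10) + S = (2*((4*6)*(-3))/(-5 + (4*6)*(-3)))*10 - 19 = (2*(24*(-3))/(-5 + 24*(-3)))*10 - 19 = (2*(-72)/(-5 - 72))*10 - 19 = (2*(-72)/(-77))*10 - 19 = (2*(-72)*(-1/77))*10 - 19 = (144/77)*10 - 19 = 1440/77 - 19 = -23/77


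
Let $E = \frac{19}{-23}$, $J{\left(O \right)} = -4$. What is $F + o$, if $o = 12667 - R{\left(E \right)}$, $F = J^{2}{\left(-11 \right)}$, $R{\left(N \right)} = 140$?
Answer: $12543$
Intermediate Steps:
$E = - \frac{19}{23}$ ($E = 19 \left(- \frac{1}{23}\right) = - \frac{19}{23} \approx -0.82609$)
$F = 16$ ($F = \left(-4\right)^{2} = 16$)
$o = 12527$ ($o = 12667 - 140 = 12527$)
$F + o = 16 + 12527 = 12543$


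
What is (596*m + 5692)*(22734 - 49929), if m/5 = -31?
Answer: 2357480160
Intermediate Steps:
m = -155 (m = 5*(-31) = -155)
(596*m + 5692)*(22734 - 49929) = (596*(-155) + 5692)*(22734 - 49929) = (-92380 + 5692)*(-27195) = -86688*(-27195) = 2357480160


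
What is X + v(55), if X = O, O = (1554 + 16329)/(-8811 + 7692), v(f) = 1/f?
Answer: -327482/20515 ≈ -15.963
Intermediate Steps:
v(f) = 1/f
O = -5961/373 (O = 17883/(-1119) = 17883*(-1/1119) = -5961/373 ≈ -15.981)
X = -5961/373 ≈ -15.981
X + v(55) = -5961/373 + 1/55 = -327482/20515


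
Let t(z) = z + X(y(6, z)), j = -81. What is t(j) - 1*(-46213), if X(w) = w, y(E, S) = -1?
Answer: 46131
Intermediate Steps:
t(z) = -1 + z (t(z) = z - 1 = -1 + z)
t(j) - 1*(-46213) = (-1 - 81) - 1*(-46213) = -82 + 46213 = 46131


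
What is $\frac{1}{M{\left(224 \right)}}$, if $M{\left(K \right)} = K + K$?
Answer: $\frac{1}{448} \approx 0.0022321$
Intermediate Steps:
$M{\left(K \right)} = 2 K$
$\frac{1}{M{\left(224 \right)}} = \frac{1}{2 \cdot 224} = \frac{1}{448}$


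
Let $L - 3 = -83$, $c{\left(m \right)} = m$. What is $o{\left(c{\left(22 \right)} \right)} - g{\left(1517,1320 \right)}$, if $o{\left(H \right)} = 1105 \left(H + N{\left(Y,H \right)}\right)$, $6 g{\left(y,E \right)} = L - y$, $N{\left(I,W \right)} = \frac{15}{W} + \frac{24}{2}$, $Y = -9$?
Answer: $\frac{1273456}{33} \approx 38590.0$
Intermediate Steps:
$N{\left(I,W \right)} = 12 + \frac{15}{W}$ ($N{\left(I,W \right)} = \frac{15}{W} + 24 \cdot \frac{1}{2} = \frac{15}{W} + 12 = 12 + \frac{15}{W}$)
$L = -80$ ($L = 3 - 83 = -80$)
$g{\left(y,E \right)} = - \frac{40}{3} - \frac{y}{6}$ ($g{\left(y,E \right)} = \frac{-80 - y}{6} = - \frac{40}{3} - \frac{y}{6}$)
$o{\left(H \right)} = 13260 + 1105 H + \frac{16575}{H}$ ($o{\left(H \right)} = 1105 \left(H + \left(12 + \frac{15}{H}\right)\right) = 1105 \left(12 + H + \frac{15}{H}\right) = 13260 + 1105 H + \frac{16575}{H}$)
$o{\left(c{\left(22 \right)} \right)} - g{\left(1517,1320 \right)} = \left(13260 + 1105 \cdot 22 + \frac{16575}{22}\right) - \left(- \frac{40}{3} - \frac{1517}{6}\right) = \left(13260 + 24310 + 16575 \cdot \frac{1}{22}\right) - \left(- \frac{40}{3} - \frac{1517}{6}\right) = \left(13260 + 24310 + \frac{16575}{22}\right) - - \frac{1597}{6} = \frac{843115}{22} + \frac{1597}{6} = \frac{1273456}{33}$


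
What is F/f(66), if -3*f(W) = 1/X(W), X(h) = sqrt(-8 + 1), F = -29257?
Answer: 87771*I*sqrt(7) ≈ 2.3222e+5*I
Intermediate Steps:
X(h) = I*sqrt(7) (X(h) = sqrt(-7) = I*sqrt(7))
f(W) = I*sqrt(7)/21 (f(W) = -(-I*sqrt(7)/7)/3 = -(-1)*I*sqrt(7)/21 = I*sqrt(7)/21)
F/f(66) = -29257*(-3*I*sqrt(7)) = -(-87771)*I*sqrt(7) = 87771*I*sqrt(7)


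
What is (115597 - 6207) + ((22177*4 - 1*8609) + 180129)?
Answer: 369618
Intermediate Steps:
(115597 - 6207) + ((22177*4 - 1*8609) + 180129) = 109390 + ((88708 - 8609) + 180129) = 109390 + (80099 + 180129) = 109390 + 260228 = 369618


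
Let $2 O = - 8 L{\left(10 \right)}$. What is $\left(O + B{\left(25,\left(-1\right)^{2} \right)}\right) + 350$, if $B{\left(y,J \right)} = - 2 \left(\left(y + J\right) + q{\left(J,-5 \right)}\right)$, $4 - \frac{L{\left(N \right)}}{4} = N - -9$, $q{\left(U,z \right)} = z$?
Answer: $548$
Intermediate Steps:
$L{\left(N \right)} = -20 - 4 N$ ($L{\left(N \right)} = 16 - 4 \left(N - -9\right) = 16 - 4 \left(N + 9\right) = 16 - 4 \left(9 + N\right) = 16 - \left(36 + 4 N\right) = -20 - 4 N$)
$B{\left(y,J \right)} = 10 - 2 J - 2 y$ ($B{\left(y,J \right)} = - 2 \left(\left(y + J\right) - 5\right) = - 2 \left(\left(J + y\right) - 5\right) = - 2 \left(-5 + J + y\right) = 10 - 2 J - 2 y$)
$O = 240$ ($O = \frac{\left(-8\right) \left(-20 - 40\right)}{2} = \frac{\left(-8\right) \left(-60\right)}{2} = \frac{1}{2} \cdot 480 = 240$)
$\left(O + B{\left(25,\left(-1\right)^{2} \right)}\right) + 350 = \left(240 - \left(40 + 2\right)\right) + 350 = \left(240 - 42\right) + 350 = 198 + 350 = 548$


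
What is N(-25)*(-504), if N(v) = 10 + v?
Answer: 7560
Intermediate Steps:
N(-25)*(-504) = (10 - 25)*(-504) = -15*(-504) = 7560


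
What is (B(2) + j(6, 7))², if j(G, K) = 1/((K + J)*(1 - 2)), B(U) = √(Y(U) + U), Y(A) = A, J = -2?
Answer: 81/25 ≈ 3.2400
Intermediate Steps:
B(U) = √2*√U (B(U) = √(U + U) = √(2*U) = √2*√U)
j(G, K) = 1/(2 - K) (j(G, K) = 1/((K - 2)*(1 - 2)) = 1/((-2 + K)*(-1)) = 1/(2 - K))
(B(2) + j(6, 7))² = (√2*√2 - 1/(-2 + 7))² = (2 - 1/5)² = (2 - 1*⅕)² = (2 - ⅕)² = (9/5)² = 81/25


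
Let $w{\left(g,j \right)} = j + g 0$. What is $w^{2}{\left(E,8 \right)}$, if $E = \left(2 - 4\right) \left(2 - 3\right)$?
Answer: $64$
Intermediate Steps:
$E = 2$ ($E = \left(-2\right) \left(-1\right) = 2$)
$w{\left(g,j \right)} = j$ ($w{\left(g,j \right)} = j + 0 = j$)
$w^{2}{\left(E,8 \right)} = 8^{2} = 64$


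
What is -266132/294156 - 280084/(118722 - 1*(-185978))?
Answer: -10217425594/5601833325 ≈ -1.8239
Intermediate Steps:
-266132/294156 - 280084/(118722 - 1*(-185978)) = -266132*1/294156 - 280084/(118722 + 185978) = -66533/73539 - 280084/304700 = -66533/73539 - 280084*1/304700 = -66533/73539 - 70021/76175 = -10217425594/5601833325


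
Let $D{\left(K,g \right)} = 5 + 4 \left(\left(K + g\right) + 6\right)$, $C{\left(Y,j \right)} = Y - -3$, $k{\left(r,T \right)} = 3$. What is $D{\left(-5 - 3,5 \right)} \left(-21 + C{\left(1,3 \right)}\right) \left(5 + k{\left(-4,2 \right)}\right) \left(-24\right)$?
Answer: $55488$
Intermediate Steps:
$C{\left(Y,j \right)} = 3 + Y$ ($C{\left(Y,j \right)} = Y + 3 = 3 + Y$)
$D{\left(K,g \right)} = 29 + 4 K + 4 g$ ($D{\left(K,g \right)} = 5 + 4 \left(6 + K + g\right) = 5 + \left(24 + 4 K + 4 g\right) = 29 + 4 K + 4 g$)
$D{\left(-5 - 3,5 \right)} \left(-21 + C{\left(1,3 \right)}\right) \left(5 + k{\left(-4,2 \right)}\right) \left(-24\right) = \left(29 + 4 \left(-5 - 3\right) + 4 \cdot 5\right) \left(-21 + \left(3 + 1\right)\right) \left(5 + 3\right) \left(-24\right) = \left(29 + 4 \left(-5 - 3\right) + 20\right) \left(-21 + 4\right) 8 \left(-24\right) = \left(29 + 4 \left(-8\right) + 20\right) \left(\left(-17\right) 8\right) \left(-24\right) = \left(29 - 32 + 20\right) \left(-136\right) \left(-24\right) = 17 \left(-136\right) \left(-24\right) = \left(-2312\right) \left(-24\right) = 55488$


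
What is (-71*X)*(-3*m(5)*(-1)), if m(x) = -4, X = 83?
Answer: 70716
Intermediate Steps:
(-71*X)*(-3*m(5)*(-1)) = (-71*83)*(-3*(-4)*(-1)) = -70716*(-1) = -5893*(-12) = 70716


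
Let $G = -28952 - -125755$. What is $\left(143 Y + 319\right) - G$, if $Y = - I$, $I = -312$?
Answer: $-51868$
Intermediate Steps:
$G = 96803$ ($G = -28952 + 125755 = 96803$)
$Y = 312$ ($Y = \left(-1\right) \left(-312\right) = 312$)
$\left(143 Y + 319\right) - G = \left(143 \cdot 312 + 319\right) - 96803 = \left(44616 + 319\right) - 96803 = 44935 - 96803 = -51868$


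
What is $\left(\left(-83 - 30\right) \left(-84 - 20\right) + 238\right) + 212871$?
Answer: $224861$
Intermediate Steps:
$\left(\left(-83 - 30\right) \left(-84 - 20\right) + 238\right) + 212871 = \left(\left(-113\right) \left(-104\right) + 238\right) + 212871 = \left(11752 + 238\right) + 212871 = 11990 + 212871 = 224861$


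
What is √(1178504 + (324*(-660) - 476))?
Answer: 6*√26783 ≈ 981.93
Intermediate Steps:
√(1178504 + (324*(-660) - 476)) = √(1178504 + (-213840 - 476)) = √(1178504 - 214316) = √964188 = 6*√26783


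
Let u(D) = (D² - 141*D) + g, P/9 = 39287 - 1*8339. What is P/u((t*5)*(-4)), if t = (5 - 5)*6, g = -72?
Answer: -7737/2 ≈ -3868.5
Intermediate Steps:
t = 0 (t = 0*6 = 0)
P = 278532 (P = 9*(39287 - 1*8339) = 9*(39287 - 8339) = 9*30948 = 278532)
u(D) = -72 + D² - 141*D (u(D) = (D² - 141*D) - 72 = -72 + D² - 141*D)
P/u((t*5)*(-4)) = 278532/(-72 + ((0*5)*(-4))² - 141*0*5*(-4)) = 278532/(-72 + (0*(-4))² - 0*(-4)) = 278532/(-72 + 0² - 141*0) = 278532/(-72 + 0 + 0) = 278532/(-72) = 278532*(-1/72) = -7737/2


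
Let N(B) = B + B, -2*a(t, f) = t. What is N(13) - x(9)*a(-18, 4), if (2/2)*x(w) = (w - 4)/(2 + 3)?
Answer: 17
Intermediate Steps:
a(t, f) = -t/2
x(w) = -4/5 + w/5 (x(w) = (w - 4)/(2 + 3) = (-4 + w)/5 = (-4 + w)*(1/5) = -4/5 + w/5)
N(B) = 2*B
N(13) - x(9)*a(-18, 4) = 2*13 - (-4/5 + (1/5)*9)*(-1/2*(-18)) = 26 - (-4/5 + 9/5)*9 = 26 - 9 = 17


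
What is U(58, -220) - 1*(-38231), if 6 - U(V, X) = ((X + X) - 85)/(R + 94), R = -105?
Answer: 420082/11 ≈ 38189.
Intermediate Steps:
U(V, X) = -19/11 + 2*X/11 (U(V, X) = 6 - ((X + X) - 85)/(-105 + 94) = 6 - (2*X - 85)/(-11) = 6 - (-85 + 2*X)*(-1)/11 = 6 - (85/11 - 2*X/11) = 6 + (-85/11 + 2*X/11) = -19/11 + 2*X/11)
U(58, -220) - 1*(-38231) = (-19/11 + (2/11)*(-220)) - 1*(-38231) = (-19/11 - 40) + 38231 = -459/11 + 38231 = 420082/11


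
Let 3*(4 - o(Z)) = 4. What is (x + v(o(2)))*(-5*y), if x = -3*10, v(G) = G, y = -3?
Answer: -410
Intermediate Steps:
o(Z) = 8/3 (o(Z) = 4 - 1/3*4 = 4 - 4/3 = 8/3)
x = -30
(x + v(o(2)))*(-5*y) = (-30 + 8/3)*(-5*(-3)) = -82/3*15 = -410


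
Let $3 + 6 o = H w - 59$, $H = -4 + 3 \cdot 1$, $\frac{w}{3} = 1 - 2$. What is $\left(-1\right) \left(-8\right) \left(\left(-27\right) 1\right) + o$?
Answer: $- \frac{1355}{6} \approx -225.83$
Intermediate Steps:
$w = -3$ ($w = 3 \left(1 - 2\right) = 3 \left(-1\right) = -3$)
$H = -1$ ($H = -4 + 3 = -1$)
$o = - \frac{59}{6}$ ($o = - \frac{1}{2} + \frac{\left(-1\right) \left(-3\right) - 59}{6} = - \frac{1}{2} + \frac{3 - 59}{6} = - \frac{1}{2} + \frac{1}{6} \left(-56\right) = - \frac{1}{2} - \frac{28}{3} = - \frac{59}{6} \approx -9.8333$)
$\left(-1\right) \left(-8\right) \left(\left(-27\right) 1\right) + o = \left(-1\right) \left(-8\right) \left(\left(-27\right) 1\right) - \frac{59}{6} = 8 \left(-27\right) - \frac{59}{6} = -216 - \frac{59}{6} = - \frac{1355}{6}$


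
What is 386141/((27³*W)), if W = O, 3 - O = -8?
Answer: 386141/216513 ≈ 1.7835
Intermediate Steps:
O = 11 (O = 3 - 1*(-8) = 3 + 8 = 11)
W = 11
386141/((27³*W)) = 386141/((27³*11)) = 386141/((19683*11)) = 386141/216513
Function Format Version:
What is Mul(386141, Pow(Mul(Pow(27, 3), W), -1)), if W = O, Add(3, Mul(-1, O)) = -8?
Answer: Rational(386141, 216513) ≈ 1.7835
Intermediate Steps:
O = 11 (O = Add(3, Mul(-1, -8)) = Add(3, 8) = 11)
W = 11
Mul(386141, Pow(Mul(Pow(27, 3), W), -1)) = Mul(386141, Pow(Mul(Pow(27, 3), 11), -1)) = Mul(386141, Pow(Mul(19683, 11), -1)) = Mul(386141, Pow(216513, -1)) = Mul(386141, Rational(1, 216513)) = Rational(386141, 216513)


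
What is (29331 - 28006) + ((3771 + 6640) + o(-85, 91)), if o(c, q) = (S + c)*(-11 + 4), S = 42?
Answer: 12037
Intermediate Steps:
o(c, q) = -294 - 7*c (o(c, q) = (42 + c)*(-11 + 4) = (42 + c)*(-7) = -294 - 7*c)
(29331 - 28006) + ((3771 + 6640) + o(-85, 91)) = (29331 - 28006) + ((3771 + 6640) + (-294 - 7*(-85))) = 1325 + (10411 + (-294 + 595)) = 1325 + (10411 + 301) = 1325 + 10712 = 12037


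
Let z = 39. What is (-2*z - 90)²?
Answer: 28224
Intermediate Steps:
(-2*z - 90)² = (-2*39 - 90)² = (-78 - 90)² = (-168)² = 28224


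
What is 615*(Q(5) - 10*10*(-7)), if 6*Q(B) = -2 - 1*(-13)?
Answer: 863255/2 ≈ 4.3163e+5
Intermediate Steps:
Q(B) = 11/6 (Q(B) = (-2 - 1*(-13))/6 = (-2 + 13)/6 = (⅙)*11 = 11/6)
615*(Q(5) - 10*10*(-7)) = 615*(11/6 - 10*10*(-7)) = 615*(11/6 - 100*(-7)) = 615*(11/6 + 700) = 615*(4211/6) = 863255/2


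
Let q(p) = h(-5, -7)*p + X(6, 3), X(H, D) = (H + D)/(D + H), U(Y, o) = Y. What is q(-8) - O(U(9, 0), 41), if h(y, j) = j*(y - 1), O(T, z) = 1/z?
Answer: -13736/41 ≈ -335.02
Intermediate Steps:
h(y, j) = j*(-1 + y)
X(H, D) = 1 (X(H, D) = (D + H)/(D + H) = 1)
q(p) = 1 + 42*p (q(p) = (-7*(-1 - 5))*p + 1 = (-7*(-6))*p + 1 = 42*p + 1 = 1 + 42*p)
q(-8) - O(U(9, 0), 41) = (1 + 42*(-8)) - 1/41 = (1 - 336) - 1*1/41 = -335 - 1/41 = -13736/41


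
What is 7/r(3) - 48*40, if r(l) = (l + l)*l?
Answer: -34553/18 ≈ -1919.6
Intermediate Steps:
r(l) = 2*l² (r(l) = (2*l)*l = 2*l²)
7/r(3) - 48*40 = 7/((2*3²)) - 48*40 = 7/((2*9)) - 1920 = 7/18 - 1920 = -34553/18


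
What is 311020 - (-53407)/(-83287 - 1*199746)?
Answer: 88028870253/283033 ≈ 3.1102e+5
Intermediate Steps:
311020 - (-53407)/(-83287 - 1*199746) = 311020 - (-53407)/(-83287 - 199746) = 311020 - (-53407)/(-283033) = 311020 - (-53407)*(-1)/283033 = 311020 - 1*53407/283033 = 311020 - 53407/283033 = 88028870253/283033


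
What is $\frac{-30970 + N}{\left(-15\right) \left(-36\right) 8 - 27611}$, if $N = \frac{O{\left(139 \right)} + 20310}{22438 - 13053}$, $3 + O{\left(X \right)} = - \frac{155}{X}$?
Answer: $\frac{40398007032}{30383458865} \approx 1.3296$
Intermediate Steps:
$O{\left(X \right)} = -3 - \frac{155}{X}$
$N = \frac{2822518}{1304515}$ ($N = \frac{\left(-3 - \frac{155}{139}\right) + 20310}{22438 - 13053} = \frac{\left(-3 - \frac{155}{139}\right) + 20310}{9385} = \left(\left(-3 - \frac{155}{139}\right) + 20310\right) \frac{1}{9385} = \left(- \frac{572}{139} + 20310\right) \frac{1}{9385} = \frac{2822518}{139} \cdot \frac{1}{9385} = \frac{2822518}{1304515} \approx 2.1637$)
$\frac{-30970 + N}{\left(-15\right) \left(-36\right) 8 - 27611} = \frac{-30970 + \frac{2822518}{1304515}}{\left(-15\right) \left(-36\right) 8 - 27611} = - \frac{40398007032}{1304515 \left(540 \cdot 8 - 27611\right)} = - \frac{40398007032}{1304515 \left(4320 - 27611\right)} = - \frac{40398007032}{1304515 \left(-23291\right)} = \left(- \frac{40398007032}{1304515}\right) \left(- \frac{1}{23291}\right) = \frac{40398007032}{30383458865}$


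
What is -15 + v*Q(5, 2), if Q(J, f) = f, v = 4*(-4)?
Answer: -47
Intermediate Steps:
v = -16
-15 + v*Q(5, 2) = -15 - 16*2 = -15 - 32 = -47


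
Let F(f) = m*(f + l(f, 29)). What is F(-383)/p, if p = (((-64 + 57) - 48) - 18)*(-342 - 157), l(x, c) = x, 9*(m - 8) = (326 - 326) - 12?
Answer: -15320/109281 ≈ -0.14019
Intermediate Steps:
m = 20/3 (m = 8 + ((326 - 326) - 12)/9 = 8 + (0 - 12)/9 = 8 + (1/9)*(-12) = 8 - 4/3 = 20/3 ≈ 6.6667)
F(f) = 40*f/3 (F(f) = 20*(f + f)/3 = 20*(2*f)/3 = 40*f/3)
p = 36427 (p = ((-7 - 48) - 18)*(-499) = (-55 - 18)*(-499) = -73*(-499) = 36427)
F(-383)/p = ((40/3)*(-383))/36427 = -15320/3*1/36427 = -15320/109281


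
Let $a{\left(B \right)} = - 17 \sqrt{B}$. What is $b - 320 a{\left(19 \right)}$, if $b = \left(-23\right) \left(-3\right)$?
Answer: $69 + 5440 \sqrt{19} \approx 23781.0$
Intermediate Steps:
$b = 69$
$b - 320 a{\left(19 \right)} = 69 - 320 \left(- 17 \sqrt{19}\right) = 69 + 5440 \sqrt{19}$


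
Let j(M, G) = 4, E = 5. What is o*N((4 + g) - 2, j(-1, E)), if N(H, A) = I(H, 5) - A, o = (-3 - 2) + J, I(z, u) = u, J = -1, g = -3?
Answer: -6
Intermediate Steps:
o = -6 (o = (-3 - 2) - 1 = -5 - 1 = -6)
N(H, A) = 5 - A
o*N((4 + g) - 2, j(-1, E)) = -6*(5 - 1*4) = -6*(5 - 4) = -6*1 = -6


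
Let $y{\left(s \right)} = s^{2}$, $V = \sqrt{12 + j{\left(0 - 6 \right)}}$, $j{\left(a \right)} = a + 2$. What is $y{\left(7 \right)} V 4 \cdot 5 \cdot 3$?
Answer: $5880 \sqrt{2} \approx 8315.6$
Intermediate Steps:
$j{\left(a \right)} = 2 + a$
$V = 2 \sqrt{2}$ ($V = \sqrt{12 + \left(2 + \left(0 - 6\right)\right)} = \sqrt{12 + \left(2 - 6\right)} = \sqrt{12 - 4} = \sqrt{8} = 2 \sqrt{2} \approx 2.8284$)
$y{\left(7 \right)} V 4 \cdot 5 \cdot 3 = 7^{2} \cdot 2 \sqrt{2} \cdot 4 \cdot 5 \cdot 3 = 49 \cdot 2 \sqrt{2} \cdot 20 \cdot 3 = 98 \sqrt{2} \cdot 60 = 5880 \sqrt{2}$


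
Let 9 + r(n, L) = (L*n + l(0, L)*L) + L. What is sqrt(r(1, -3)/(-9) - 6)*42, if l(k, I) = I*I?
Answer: 28*I*sqrt(3) ≈ 48.497*I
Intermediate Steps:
l(k, I) = I**2
r(n, L) = -9 + L + L**3 + L*n (r(n, L) = -9 + ((L*n + L**2*L) + L) = -9 + ((L*n + L**3) + L) = -9 + ((L**3 + L*n) + L) = -9 + (L + L**3 + L*n) = -9 + L + L**3 + L*n)
sqrt(r(1, -3)/(-9) - 6)*42 = sqrt((-9 - 3 + (-3)**3 - 3*1)/(-9) - 6)*42 = sqrt((-9 - 3 - 27 - 3)*(-1/9) - 6)*42 = sqrt(-42*(-1/9) - 6)*42 = sqrt(14/3 - 6)*42 = sqrt(-4/3)*42 = (2*I*sqrt(3)/3)*42 = 28*I*sqrt(3)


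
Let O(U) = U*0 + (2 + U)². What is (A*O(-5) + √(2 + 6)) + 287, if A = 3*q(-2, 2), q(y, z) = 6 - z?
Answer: 395 + 2*√2 ≈ 397.83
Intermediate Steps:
A = 12 (A = 3*(6 - 1*2) = 3*(6 - 2) = 3*4 = 12)
O(U) = (2 + U)² (O(U) = 0 + (2 + U)² = (2 + U)²)
(A*O(-5) + √(2 + 6)) + 287 = (12*(2 - 5)² + √(2 + 6)) + 287 = (12*(-3)² + √8) + 287 = (12*9 + 2*√2) + 287 = (108 + 2*√2) + 287 = 395 + 2*√2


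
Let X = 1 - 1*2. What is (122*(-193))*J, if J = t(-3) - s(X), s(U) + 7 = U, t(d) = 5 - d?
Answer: -376736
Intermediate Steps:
X = -1 (X = 1 - 2 = -1)
s(U) = -7 + U
J = 16 (J = (5 - 1*(-3)) - (-7 - 1) = (5 + 3) - 1*(-8) = 8 + 8 = 16)
(122*(-193))*J = (122*(-193))*16 = -23546*16 = -376736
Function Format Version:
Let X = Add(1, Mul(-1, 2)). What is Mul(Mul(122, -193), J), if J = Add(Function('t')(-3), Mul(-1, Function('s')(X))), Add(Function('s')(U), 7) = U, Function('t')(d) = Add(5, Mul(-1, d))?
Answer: -376736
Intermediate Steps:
X = -1 (X = Add(1, -2) = -1)
Function('s')(U) = Add(-7, U)
J = 16 (J = Add(Add(5, Mul(-1, -3)), Mul(-1, Add(-7, -1))) = Add(Add(5, 3), Mul(-1, -8)) = Add(8, 8) = 16)
Mul(Mul(122, -193), J) = Mul(Mul(122, -193), 16) = Mul(-23546, 16) = -376736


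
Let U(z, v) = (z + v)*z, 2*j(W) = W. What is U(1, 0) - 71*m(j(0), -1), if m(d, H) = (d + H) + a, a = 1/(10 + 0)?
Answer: 649/10 ≈ 64.900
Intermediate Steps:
j(W) = W/2
a = ⅒ (a = 1/10 = ⅒ ≈ 0.10000)
U(z, v) = z*(v + z) (U(z, v) = (v + z)*z = z*(v + z))
m(d, H) = ⅒ + H + d (m(d, H) = (d + H) + ⅒ = (H + d) + ⅒ = ⅒ + H + d)
U(1, 0) - 71*m(j(0), -1) = 1*(0 + 1) - 71*(⅒ - 1 + (½)*0) = 1*1 - 71*(⅒ - 1 + 0) = 1 - 71*(-9/10) = 1 + 639/10 = 649/10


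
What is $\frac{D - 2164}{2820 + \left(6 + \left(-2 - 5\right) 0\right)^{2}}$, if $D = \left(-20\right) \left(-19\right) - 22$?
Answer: $- \frac{43}{68} \approx -0.63235$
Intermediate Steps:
$D = 358$ ($D = 380 - 22 = 358$)
$\frac{D - 2164}{2820 + \left(6 + \left(-2 - 5\right) 0\right)^{2}} = \frac{358 - 2164}{2820 + \left(6 + \left(-2 - 5\right) 0\right)^{2}} = - \frac{1806}{2820 + \left(6 - 0\right)^{2}} = - \frac{1806}{2820 + \left(6 + 0\right)^{2}} = - \frac{1806}{2820 + 6^{2}} = - \frac{1806}{2820 + 36} = - \frac{1806}{2856} = \left(-1806\right) \frac{1}{2856} = - \frac{43}{68}$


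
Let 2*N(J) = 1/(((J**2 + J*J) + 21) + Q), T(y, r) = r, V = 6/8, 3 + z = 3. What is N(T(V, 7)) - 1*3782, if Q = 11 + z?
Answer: -983319/260 ≈ -3782.0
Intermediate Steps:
z = 0 (z = -3 + 3 = 0)
V = 3/4 (V = 6*(1/8) = 3/4 ≈ 0.75000)
Q = 11 (Q = 11 + 0 = 11)
N(J) = 1/(2*(32 + 2*J**2)) (N(J) = 1/(2*(((J**2 + J*J) + 21) + 11)) = 1/(2*(((J**2 + J**2) + 21) + 11)) = 1/(2*((2*J**2 + 21) + 11)) = 1/(2*((21 + 2*J**2) + 11)) = 1/(2*(32 + 2*J**2)))
N(T(V, 7)) - 1*3782 = 1/(4*(16 + 7**2)) - 1*3782 = 1/(4*(16 + 49)) - 3782 = (1/4)/65 - 3782 = (1/4)*(1/65) - 3782 = 1/260 - 3782 = -983319/260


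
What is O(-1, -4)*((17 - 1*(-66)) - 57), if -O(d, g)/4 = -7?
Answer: 728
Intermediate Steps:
O(d, g) = 28 (O(d, g) = -4*(-7) = 28)
O(-1, -4)*((17 - 1*(-66)) - 57) = 28*((17 - 1*(-66)) - 57) = 28*((17 + 66) - 57) = 28*(83 - 57) = 28*26 = 728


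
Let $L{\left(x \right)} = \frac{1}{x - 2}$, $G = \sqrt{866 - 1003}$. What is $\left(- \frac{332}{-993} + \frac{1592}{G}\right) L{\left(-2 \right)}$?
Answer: $- \frac{83}{993} + \frac{398 i \sqrt{137}}{137} \approx -0.083585 + 34.003 i$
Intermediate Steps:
$G = i \sqrt{137}$ ($G = \sqrt{-137} = i \sqrt{137} \approx 11.705 i$)
$L{\left(x \right)} = \frac{1}{-2 + x}$
$\left(- \frac{332}{-993} + \frac{1592}{G}\right) L{\left(-2 \right)} = \frac{- \frac{332}{-993} + \frac{1592}{i \sqrt{137}}}{-2 - 2} = \frac{\left(-332\right) \left(- \frac{1}{993}\right) + 1592 \left(- \frac{i \sqrt{137}}{137}\right)}{-4} = \left(\frac{332}{993} - \frac{1592 i \sqrt{137}}{137}\right) \left(- \frac{1}{4}\right) = - \frac{83}{993} + \frac{398 i \sqrt{137}}{137}$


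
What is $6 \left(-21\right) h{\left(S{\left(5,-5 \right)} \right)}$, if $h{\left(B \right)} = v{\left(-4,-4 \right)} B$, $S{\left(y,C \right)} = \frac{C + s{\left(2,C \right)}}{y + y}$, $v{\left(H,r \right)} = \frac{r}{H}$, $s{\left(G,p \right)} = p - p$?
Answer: $63$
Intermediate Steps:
$s{\left(G,p \right)} = 0$
$S{\left(y,C \right)} = \frac{C}{2 y}$ ($S{\left(y,C \right)} = \frac{C + 0}{y + y} = \frac{C}{2 y}$)
$h{\left(B \right)} = B$ ($h{\left(B \right)} = - \frac{4}{-4} B = \left(-4\right) \left(- \frac{1}{4}\right) B = 1 B = B$)
$6 \left(-21\right) h{\left(S{\left(5,-5 \right)} \right)} = 6 \left(-21\right) \frac{1}{2} \left(-5\right) \frac{1}{5} = - 126 \cdot \frac{1}{2} \left(-5\right) \frac{1}{5} = \left(-126\right) \left(- \frac{1}{2}\right) = 63$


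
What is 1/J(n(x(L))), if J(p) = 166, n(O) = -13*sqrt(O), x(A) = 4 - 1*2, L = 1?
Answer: 1/166 ≈ 0.0060241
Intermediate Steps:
x(A) = 2 (x(A) = 4 - 2 = 2)
1/J(n(x(L))) = 1/166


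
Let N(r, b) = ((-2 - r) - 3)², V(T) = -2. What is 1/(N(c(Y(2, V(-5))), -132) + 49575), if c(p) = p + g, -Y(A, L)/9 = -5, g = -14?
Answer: 1/50871 ≈ 1.9658e-5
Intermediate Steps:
Y(A, L) = 45 (Y(A, L) = -9*(-5) = 45)
c(p) = -14 + p (c(p) = p - 14 = -14 + p)
N(r, b) = (-5 - r)²
1/(N(c(Y(2, V(-5))), -132) + 49575) = 1/((5 + (-14 + 45))² + 49575) = 1/((5 + 31)² + 49575) = 1/(36² + 49575) = 1/(1296 + 49575) = 1/50871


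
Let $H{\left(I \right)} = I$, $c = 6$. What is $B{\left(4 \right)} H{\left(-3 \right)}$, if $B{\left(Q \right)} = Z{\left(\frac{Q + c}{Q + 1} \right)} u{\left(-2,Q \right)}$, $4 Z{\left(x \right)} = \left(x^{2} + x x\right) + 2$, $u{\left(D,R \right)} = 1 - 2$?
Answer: $\frac{15}{2} \approx 7.5$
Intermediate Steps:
$u{\left(D,R \right)} = -1$
$Z{\left(x \right)} = \frac{1}{2} + \frac{x^{2}}{2}$ ($Z{\left(x \right)} = \frac{\left(x^{2} + x x\right) + 2}{4} = \frac{\left(x^{2} + x^{2}\right) + 2}{4} = \frac{2 x^{2} + 2}{4} = \frac{2 + 2 x^{2}}{4} = \frac{1}{2} + \frac{x^{2}}{2}$)
$B{\left(Q \right)} = - \frac{1}{2} - \frac{\left(6 + Q\right)^{2}}{2 \left(1 + Q\right)^{2}}$ ($B{\left(Q \right)} = \left(\frac{1}{2} + \frac{\left(\frac{Q + 6}{Q + 1}\right)^{2}}{2}\right) \left(-1\right) = \left(\frac{1}{2} + \frac{\left(\frac{6 + Q}{1 + Q}\right)^{2}}{2}\right) \left(-1\right) = \left(\frac{1}{2} + \frac{\frac{1}{\left(1 + Q\right)^{2}} \left(6 + Q\right)^{2}}{2}\right) \left(-1\right) = \left(\frac{1}{2} + \frac{\left(6 + Q\right)^{2}}{2 \left(1 + Q\right)^{2}}\right) \left(-1\right) = - \frac{1}{2} - \frac{\left(6 + Q\right)^{2}}{2 \left(1 + Q\right)^{2}}$)
$B{\left(4 \right)} H{\left(-3 \right)} = \left(- \frac{1}{2} - \frac{\left(6 + 4\right)^{2}}{2 \left(1 + 4\right)^{2}}\right) \left(-3\right) = \left(- \frac{1}{2} - \frac{10^{2}}{2 \cdot 25}\right) \left(-3\right) = \left(- \frac{1}{2} - \frac{1}{50} \cdot 100\right) \left(-3\right) = \left(- \frac{1}{2} - 2\right) \left(-3\right) = \left(- \frac{5}{2}\right) \left(-3\right) = \frac{15}{2}$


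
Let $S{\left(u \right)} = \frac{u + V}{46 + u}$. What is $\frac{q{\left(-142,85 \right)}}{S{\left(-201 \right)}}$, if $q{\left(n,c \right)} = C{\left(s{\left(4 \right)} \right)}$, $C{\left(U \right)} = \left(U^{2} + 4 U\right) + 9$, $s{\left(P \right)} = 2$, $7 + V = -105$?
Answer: $\frac{3255}{313} \approx 10.399$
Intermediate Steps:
$V = -112$ ($V = -7 - 105 = -112$)
$C{\left(U \right)} = 9 + U^{2} + 4 U$
$q{\left(n,c \right)} = 21$ ($q{\left(n,c \right)} = 9 + 2^{2} + 4 \cdot 2 = 9 + 4 + 8 = 21$)
$S{\left(u \right)} = \frac{-112 + u}{46 + u}$ ($S{\left(u \right)} = \frac{u - 112}{46 + u} = \frac{-112 + u}{46 + u}$)
$\frac{q{\left(-142,85 \right)}}{S{\left(-201 \right)}} = \frac{21}{\frac{1}{46 - 201} \left(-112 - 201\right)} = \frac{21}{\frac{1}{-155} \left(-313\right)} = \frac{21}{\left(- \frac{1}{155}\right) \left(-313\right)} = \frac{21}{\frac{313}{155}} = 21 \cdot \frac{155}{313} = \frac{3255}{313}$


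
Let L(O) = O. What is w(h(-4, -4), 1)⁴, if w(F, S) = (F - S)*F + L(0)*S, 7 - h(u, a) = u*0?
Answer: 3111696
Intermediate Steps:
h(u, a) = 7 (h(u, a) = 7 - u*0 = 7 - 1*0 = 7 + 0 = 7)
w(F, S) = F*(F - S) (w(F, S) = (F - S)*F + 0*S = F*(F - S) + 0 = F*(F - S))
w(h(-4, -4), 1)⁴ = (7*(7 - 1*1))⁴ = (7*(7 - 1))⁴ = (7*6)⁴ = 42⁴ = 3111696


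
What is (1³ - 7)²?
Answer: 36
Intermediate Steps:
(1³ - 7)² = (1 - 7)² = (-6)² = 36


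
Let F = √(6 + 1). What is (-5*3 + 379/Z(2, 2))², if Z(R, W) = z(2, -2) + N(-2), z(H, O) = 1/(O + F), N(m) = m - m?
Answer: 1603016 - 585934*√7 ≈ 52780.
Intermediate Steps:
F = √7 ≈ 2.6458
N(m) = 0
z(H, O) = 1/(O + √7)
Z(R, W) = 1/(-2 + √7) (Z(R, W) = 1/(-2 + √7) + 0 = 1/(-2 + √7))
(-5*3 + 379/Z(2, 2))² = (-5*3 + 379/(⅔ + √7/3))² = (-15 + 379/(⅔ + √7/3))²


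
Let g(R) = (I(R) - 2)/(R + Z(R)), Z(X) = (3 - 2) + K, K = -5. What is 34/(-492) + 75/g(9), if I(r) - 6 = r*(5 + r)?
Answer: 4502/1599 ≈ 2.8155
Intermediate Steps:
Z(X) = -4 (Z(X) = (3 - 2) - 5 = 1 - 5 = -4)
I(r) = 6 + r*(5 + r)
g(R) = (4 + R² + 5*R)/(-4 + R) (g(R) = ((6 + R² + 5*R) - 2)/(R - 4) = (4 + R² + 5*R)/(-4 + R))
34/(-492) + 75/g(9) = 34/(-492) + 75/(((4 + 9² + 5*9)/(-4 + 9))) = 34*(-1/492) + 75/(((4 + 81 + 45)/5)) = -17/246 + 75/(((⅕)*130)) = -17/246 + 75/26 = 4502/1599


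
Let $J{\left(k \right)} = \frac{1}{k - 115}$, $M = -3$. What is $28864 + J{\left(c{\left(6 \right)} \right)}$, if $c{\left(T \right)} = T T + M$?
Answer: $\frac{2366847}{82} \approx 28864.0$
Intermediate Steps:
$c{\left(T \right)} = -3 + T^{2}$ ($c{\left(T \right)} = T T - 3 = T^{2} - 3 = -3 + T^{2}$)
$J{\left(k \right)} = \frac{1}{-115 + k}$
$28864 + J{\left(c{\left(6 \right)} \right)} = 28864 + \frac{1}{-115 - \left(3 - 6^{2}\right)} = 28864 + \frac{1}{-115 + \left(-3 + 36\right)} = 28864 + \frac{1}{-115 + 33} = 28864 + \frac{1}{-82} = 28864 - \frac{1}{82} = \frac{2366847}{82}$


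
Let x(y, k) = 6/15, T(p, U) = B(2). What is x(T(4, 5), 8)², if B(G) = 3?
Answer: 4/25 ≈ 0.16000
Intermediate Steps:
T(p, U) = 3
x(y, k) = ⅖ (x(y, k) = 6*(1/15) = ⅖)
x(T(4, 5), 8)² = (⅖)² = 4/25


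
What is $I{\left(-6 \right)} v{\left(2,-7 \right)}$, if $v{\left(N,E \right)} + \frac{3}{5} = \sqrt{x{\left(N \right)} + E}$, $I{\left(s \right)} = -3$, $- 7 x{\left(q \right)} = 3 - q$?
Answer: $\frac{9}{5} - \frac{15 i \sqrt{14}}{7} \approx 1.8 - 8.0178 i$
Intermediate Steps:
$x{\left(q \right)} = - \frac{3}{7} + \frac{q}{7}$ ($x{\left(q \right)} = - \frac{3 - q}{7} = - \frac{3}{7} + \frac{q}{7}$)
$v{\left(N,E \right)} = - \frac{3}{5} + \sqrt{- \frac{3}{7} + E + \frac{N}{7}}$ ($v{\left(N,E \right)} = - \frac{3}{5} + \sqrt{\left(- \frac{3}{7} + \frac{N}{7}\right) + E} = - \frac{3}{5} + \sqrt{- \frac{3}{7} + E + \frac{N}{7}}$)
$I{\left(-6 \right)} v{\left(2,-7 \right)} = - 3 \left(- \frac{3}{5} + \frac{\sqrt{-21 + 7 \cdot 2 + 49 \left(-7\right)}}{7}\right) = - 3 \left(- \frac{3}{5} + \frac{\sqrt{-21 + 14 - 343}}{7}\right) = - 3 \left(- \frac{3}{5} + \frac{\sqrt{-350}}{7}\right) = - 3 \left(- \frac{3}{5} + \frac{5 i \sqrt{14}}{7}\right) = \frac{9}{5} - \frac{15 i \sqrt{14}}{7}$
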